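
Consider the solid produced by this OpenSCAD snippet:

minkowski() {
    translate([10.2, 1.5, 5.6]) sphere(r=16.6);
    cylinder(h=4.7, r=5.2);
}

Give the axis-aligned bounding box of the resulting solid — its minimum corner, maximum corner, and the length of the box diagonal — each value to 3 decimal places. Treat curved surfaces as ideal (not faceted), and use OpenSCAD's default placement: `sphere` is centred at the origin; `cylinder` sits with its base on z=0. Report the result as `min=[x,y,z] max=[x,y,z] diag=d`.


A = translate([10.2, 1.5, 5.6]) sphere(r=16.6) → bbox [-6.4,-15.1,-11] .. [26.8,18.1,22.2]
B = cylinder(h=4.7, r=5.2) → bbox [-5.2,-5.2,0] .. [5.2,5.2,4.7]
lo = A.lo+B.lo = [-6.4-5.2, -15.1-5.2, -11+0] = [-11.600,-20.300,-11.000]
hi = A.hi+B.hi = [26.8+5.2, 18.1+5.2, 22.2+4.7] = [32.000,23.300,26.900]
diag = √(43.6²+43.6²+37.9²) = √5238.33 = 72.376

min=[-11.600,-20.300,-11.000] max=[32.000,23.300,26.900] diag=72.376


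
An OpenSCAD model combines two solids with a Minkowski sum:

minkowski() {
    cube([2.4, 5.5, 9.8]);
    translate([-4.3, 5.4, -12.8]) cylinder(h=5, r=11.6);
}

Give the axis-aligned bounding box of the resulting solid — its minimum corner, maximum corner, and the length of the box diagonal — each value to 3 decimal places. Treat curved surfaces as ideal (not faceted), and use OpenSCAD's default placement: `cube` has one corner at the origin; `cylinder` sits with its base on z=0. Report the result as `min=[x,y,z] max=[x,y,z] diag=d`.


A = translate([-4.3, 5.4, -12.8]) cylinder(h=5, r=11.6) → bbox [-15.9,-6.2,-12.8] .. [7.3,17,-7.8]
B = cube([2.4, 5.5, 9.8]) → bbox [0,0,0] .. [2.4,5.5,9.8]
lo = A.lo+B.lo = [-15.9+0, -6.2+0, -12.8+0] = [-15.900,-6.200,-12.800]
hi = A.hi+B.hi = [7.3+2.4, 17+5.5, -7.8+9.8] = [9.700,22.500,2.000]
diag = √(25.6²+28.7²+14.8²) = √1698.09 = 41.208

min=[-15.900,-6.200,-12.800] max=[9.700,22.500,2.000] diag=41.208


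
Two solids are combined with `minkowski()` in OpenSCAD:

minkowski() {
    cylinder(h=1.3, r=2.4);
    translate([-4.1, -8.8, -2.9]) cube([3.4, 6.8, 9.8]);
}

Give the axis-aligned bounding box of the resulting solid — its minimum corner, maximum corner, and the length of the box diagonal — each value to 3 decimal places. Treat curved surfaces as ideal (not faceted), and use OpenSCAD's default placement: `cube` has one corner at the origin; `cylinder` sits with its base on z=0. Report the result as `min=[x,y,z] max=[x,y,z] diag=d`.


A = translate([-4.1, -8.8, -2.9]) cube([3.4, 6.8, 9.8]) → bbox [-4.1,-8.8,-2.9] .. [-0.7,-2,6.9]
B = cylinder(h=1.3, r=2.4) → bbox [-2.4,-2.4,0] .. [2.4,2.4,1.3]
lo = A.lo+B.lo = [-4.1-2.4, -8.8-2.4, -2.9+0] = [-6.500,-11.200,-2.900]
hi = A.hi+B.hi = [-0.7+2.4, -2+2.4, 6.9+1.3] = [1.700,0.400,8.200]
diag = √(8.2²+11.6²+11.1²) = √325.01 = 18.028

min=[-6.500,-11.200,-2.900] max=[1.700,0.400,8.200] diag=18.028


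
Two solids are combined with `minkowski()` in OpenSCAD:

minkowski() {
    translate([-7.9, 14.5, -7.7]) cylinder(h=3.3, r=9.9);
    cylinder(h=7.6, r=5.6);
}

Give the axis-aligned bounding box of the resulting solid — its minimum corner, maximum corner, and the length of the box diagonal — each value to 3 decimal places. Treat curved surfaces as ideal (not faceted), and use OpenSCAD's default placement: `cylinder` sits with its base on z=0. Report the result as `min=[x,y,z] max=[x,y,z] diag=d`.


min=[-23.400,-1.000,-7.700] max=[7.600,30.000,3.200] diag=45.175

A = translate([-7.9, 14.5, -7.7]) cylinder(h=3.3, r=9.9) → bbox [-17.8,4.6,-7.7] .. [2,24.4,-4.4]
B = cylinder(h=7.6, r=5.6) → bbox [-5.6,-5.6,0] .. [5.6,5.6,7.6]
lo = A.lo+B.lo = [-17.8-5.6, 4.6-5.6, -7.7+0] = [-23.400,-1.000,-7.700]
hi = A.hi+B.hi = [2+5.6, 24.4+5.6, -4.4+7.6] = [7.600,30.000,3.200]
diag = √(31²+31²+10.9²) = √2040.81 = 45.175


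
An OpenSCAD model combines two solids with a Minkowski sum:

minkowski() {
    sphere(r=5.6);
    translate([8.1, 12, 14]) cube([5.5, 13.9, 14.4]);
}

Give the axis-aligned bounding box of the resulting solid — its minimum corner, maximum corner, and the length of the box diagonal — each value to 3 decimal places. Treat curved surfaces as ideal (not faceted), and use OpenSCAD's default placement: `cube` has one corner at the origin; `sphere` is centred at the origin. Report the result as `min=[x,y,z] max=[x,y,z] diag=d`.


min=[2.500,6.400,8.400] max=[19.200,31.500,34.000] diag=39.551

A = translate([8.1, 12, 14]) cube([5.5, 13.9, 14.4]) → bbox [8.1,12,14] .. [13.6,25.9,28.4]
B = sphere(r=5.6) → bbox [-5.6,-5.6,-5.6] .. [5.6,5.6,5.6]
lo = A.lo+B.lo = [8.1-5.6, 12-5.6, 14-5.6] = [2.500,6.400,8.400]
hi = A.hi+B.hi = [13.6+5.6, 25.9+5.6, 28.4+5.6] = [19.200,31.500,34.000]
diag = √(16.7²+25.1²+25.6²) = √1564.26 = 39.551


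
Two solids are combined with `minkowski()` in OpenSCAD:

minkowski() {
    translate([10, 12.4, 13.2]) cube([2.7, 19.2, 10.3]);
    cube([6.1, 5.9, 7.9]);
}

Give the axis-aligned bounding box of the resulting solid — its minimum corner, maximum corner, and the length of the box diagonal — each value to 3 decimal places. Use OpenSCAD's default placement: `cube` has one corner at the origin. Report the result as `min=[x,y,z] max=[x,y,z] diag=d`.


A = translate([10, 12.4, 13.2]) cube([2.7, 19.2, 10.3]) → bbox [10,12.4,13.2] .. [12.7,31.6,23.5]
B = cube([6.1, 5.9, 7.9]) → bbox [0,0,0] .. [6.1,5.9,7.9]
lo = A.lo+B.lo = [10+0, 12.4+0, 13.2+0] = [10.000,12.400,13.200]
hi = A.hi+B.hi = [12.7+6.1, 31.6+5.9, 23.5+7.9] = [18.800,37.500,31.400]
diag = √(8.8²+25.1²+18.2²) = √1038.69 = 32.229

min=[10.000,12.400,13.200] max=[18.800,37.500,31.400] diag=32.229


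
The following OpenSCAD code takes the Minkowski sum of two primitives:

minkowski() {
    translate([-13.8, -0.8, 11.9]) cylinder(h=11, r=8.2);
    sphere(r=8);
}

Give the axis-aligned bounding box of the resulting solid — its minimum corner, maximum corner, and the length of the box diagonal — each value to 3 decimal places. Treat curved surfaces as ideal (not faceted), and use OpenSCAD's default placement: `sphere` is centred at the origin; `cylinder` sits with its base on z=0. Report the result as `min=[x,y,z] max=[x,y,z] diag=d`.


min=[-30.000,-17.000,3.900] max=[2.400,15.400,30.900] diag=53.184

A = translate([-13.8, -0.8, 11.9]) cylinder(h=11, r=8.2) → bbox [-22,-9,11.9] .. [-5.6,7.4,22.9]
B = sphere(r=8) → bbox [-8,-8,-8] .. [8,8,8]
lo = A.lo+B.lo = [-22-8, -9-8, 11.9-8] = [-30.000,-17.000,3.900]
hi = A.hi+B.hi = [-5.6+8, 7.4+8, 22.9+8] = [2.400,15.400,30.900]
diag = √(32.4²+32.4²+27²) = √2828.52 = 53.184


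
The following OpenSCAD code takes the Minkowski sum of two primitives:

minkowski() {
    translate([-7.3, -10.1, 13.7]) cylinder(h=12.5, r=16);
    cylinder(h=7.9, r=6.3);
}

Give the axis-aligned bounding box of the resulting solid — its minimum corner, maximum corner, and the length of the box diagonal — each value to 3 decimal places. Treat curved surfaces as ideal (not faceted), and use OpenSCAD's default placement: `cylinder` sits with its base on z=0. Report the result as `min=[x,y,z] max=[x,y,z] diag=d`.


A = translate([-7.3, -10.1, 13.7]) cylinder(h=12.5, r=16) → bbox [-23.3,-26.1,13.7] .. [8.7,5.9,26.2]
B = cylinder(h=7.9, r=6.3) → bbox [-6.3,-6.3,0] .. [6.3,6.3,7.9]
lo = A.lo+B.lo = [-23.3-6.3, -26.1-6.3, 13.7+0] = [-29.600,-32.400,13.700]
hi = A.hi+B.hi = [8.7+6.3, 5.9+6.3, 26.2+7.9] = [15.000,12.200,34.100]
diag = √(44.6²+44.6²+20.4²) = √4394.48 = 66.291

min=[-29.600,-32.400,13.700] max=[15.000,12.200,34.100] diag=66.291


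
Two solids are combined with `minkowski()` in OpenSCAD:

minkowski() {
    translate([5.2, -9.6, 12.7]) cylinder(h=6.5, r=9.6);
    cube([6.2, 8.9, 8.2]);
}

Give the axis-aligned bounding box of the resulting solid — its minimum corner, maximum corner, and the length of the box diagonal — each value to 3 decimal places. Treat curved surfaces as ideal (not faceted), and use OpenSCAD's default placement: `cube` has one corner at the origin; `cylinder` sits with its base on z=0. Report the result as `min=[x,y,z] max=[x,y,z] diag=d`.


A = translate([5.2, -9.6, 12.7]) cylinder(h=6.5, r=9.6) → bbox [-4.4,-19.2,12.7] .. [14.8,0,19.2]
B = cube([6.2, 8.9, 8.2]) → bbox [0,0,0] .. [6.2,8.9,8.2]
lo = A.lo+B.lo = [-4.4+0, -19.2+0, 12.7+0] = [-4.400,-19.200,12.700]
hi = A.hi+B.hi = [14.8+6.2, 0+8.9, 19.2+8.2] = [21.000,8.900,27.400]
diag = √(25.4²+28.1²+14.7²) = √1650.86 = 40.631

min=[-4.400,-19.200,12.700] max=[21.000,8.900,27.400] diag=40.631


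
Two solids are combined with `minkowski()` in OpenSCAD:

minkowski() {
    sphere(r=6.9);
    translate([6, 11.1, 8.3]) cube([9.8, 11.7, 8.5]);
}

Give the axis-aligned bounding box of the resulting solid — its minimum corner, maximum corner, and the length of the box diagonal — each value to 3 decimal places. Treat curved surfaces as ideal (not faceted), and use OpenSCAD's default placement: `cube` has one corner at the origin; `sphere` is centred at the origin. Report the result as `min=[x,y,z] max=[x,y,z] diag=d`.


A = translate([6, 11.1, 8.3]) cube([9.8, 11.7, 8.5]) → bbox [6,11.1,8.3] .. [15.8,22.8,16.8]
B = sphere(r=6.9) → bbox [-6.9,-6.9,-6.9] .. [6.9,6.9,6.9]
lo = A.lo+B.lo = [6-6.9, 11.1-6.9, 8.3-6.9] = [-0.900,4.200,1.400]
hi = A.hi+B.hi = [15.8+6.9, 22.8+6.9, 16.8+6.9] = [22.700,29.700,23.700]
diag = √(23.6²+25.5²+22.3²) = √1704.5 = 41.286

min=[-0.900,4.200,1.400] max=[22.700,29.700,23.700] diag=41.286


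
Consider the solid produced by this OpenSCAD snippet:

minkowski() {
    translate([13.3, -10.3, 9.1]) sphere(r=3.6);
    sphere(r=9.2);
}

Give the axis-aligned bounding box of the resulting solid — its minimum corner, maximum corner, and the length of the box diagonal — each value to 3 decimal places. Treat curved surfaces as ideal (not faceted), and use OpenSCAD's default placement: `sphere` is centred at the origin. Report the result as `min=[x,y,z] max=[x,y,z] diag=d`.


A = translate([13.3, -10.3, 9.1]) sphere(r=3.6) → bbox [9.7,-13.9,5.5] .. [16.9,-6.7,12.7]
B = sphere(r=9.2) → bbox [-9.2,-9.2,-9.2] .. [9.2,9.2,9.2]
lo = A.lo+B.lo = [9.7-9.2, -13.9-9.2, 5.5-9.2] = [0.500,-23.100,-3.700]
hi = A.hi+B.hi = [16.9+9.2, -6.7+9.2, 12.7+9.2] = [26.100,2.500,21.900]
diag = √(25.6²+25.6²+25.6²) = √1966.08 = 44.341

min=[0.500,-23.100,-3.700] max=[26.100,2.500,21.900] diag=44.341


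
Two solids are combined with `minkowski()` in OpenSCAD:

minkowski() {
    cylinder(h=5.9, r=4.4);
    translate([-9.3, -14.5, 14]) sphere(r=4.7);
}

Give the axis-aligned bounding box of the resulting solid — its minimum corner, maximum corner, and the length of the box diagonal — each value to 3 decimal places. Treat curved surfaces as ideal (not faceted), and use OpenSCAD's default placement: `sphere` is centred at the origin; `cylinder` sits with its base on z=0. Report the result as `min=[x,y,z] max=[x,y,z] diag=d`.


A = translate([-9.3, -14.5, 14]) sphere(r=4.7) → bbox [-14,-19.2,9.3] .. [-4.6,-9.8,18.7]
B = cylinder(h=5.9, r=4.4) → bbox [-4.4,-4.4,0] .. [4.4,4.4,5.9]
lo = A.lo+B.lo = [-14-4.4, -19.2-4.4, 9.3+0] = [-18.400,-23.600,9.300]
hi = A.hi+B.hi = [-4.6+4.4, -9.8+4.4, 18.7+5.9] = [-0.200,-5.400,24.600]
diag = √(18.2²+18.2²+15.3²) = √896.57 = 29.943

min=[-18.400,-23.600,9.300] max=[-0.200,-5.400,24.600] diag=29.943


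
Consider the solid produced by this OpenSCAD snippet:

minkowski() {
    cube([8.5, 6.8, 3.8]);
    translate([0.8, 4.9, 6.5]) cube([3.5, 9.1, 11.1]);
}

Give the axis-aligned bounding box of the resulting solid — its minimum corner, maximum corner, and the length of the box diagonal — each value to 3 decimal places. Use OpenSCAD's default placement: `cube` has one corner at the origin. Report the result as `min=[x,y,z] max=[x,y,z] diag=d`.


min=[0.800,4.900,6.500] max=[12.800,20.800,21.400] diag=24.876

A = translate([0.8, 4.9, 6.5]) cube([3.5, 9.1, 11.1]) → bbox [0.8,4.9,6.5] .. [4.3,14,17.6]
B = cube([8.5, 6.8, 3.8]) → bbox [0,0,0] .. [8.5,6.8,3.8]
lo = A.lo+B.lo = [0.8+0, 4.9+0, 6.5+0] = [0.800,4.900,6.500]
hi = A.hi+B.hi = [4.3+8.5, 14+6.8, 17.6+3.8] = [12.800,20.800,21.400]
diag = √(12²+15.9²+14.9²) = √618.82 = 24.876


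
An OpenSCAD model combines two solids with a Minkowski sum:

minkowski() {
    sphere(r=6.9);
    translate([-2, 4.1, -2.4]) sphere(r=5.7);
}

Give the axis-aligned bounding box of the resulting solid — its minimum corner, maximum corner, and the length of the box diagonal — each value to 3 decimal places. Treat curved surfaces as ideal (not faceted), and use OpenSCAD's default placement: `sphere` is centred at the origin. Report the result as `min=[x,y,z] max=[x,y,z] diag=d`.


min=[-14.600,-8.500,-15.000] max=[10.600,16.700,10.200] diag=43.648

A = translate([-2, 4.1, -2.4]) sphere(r=5.7) → bbox [-7.7,-1.6,-8.1] .. [3.7,9.8,3.3]
B = sphere(r=6.9) → bbox [-6.9,-6.9,-6.9] .. [6.9,6.9,6.9]
lo = A.lo+B.lo = [-7.7-6.9, -1.6-6.9, -8.1-6.9] = [-14.600,-8.500,-15.000]
hi = A.hi+B.hi = [3.7+6.9, 9.8+6.9, 3.3+6.9] = [10.600,16.700,10.200]
diag = √(25.2²+25.2²+25.2²) = √1905.12 = 43.648


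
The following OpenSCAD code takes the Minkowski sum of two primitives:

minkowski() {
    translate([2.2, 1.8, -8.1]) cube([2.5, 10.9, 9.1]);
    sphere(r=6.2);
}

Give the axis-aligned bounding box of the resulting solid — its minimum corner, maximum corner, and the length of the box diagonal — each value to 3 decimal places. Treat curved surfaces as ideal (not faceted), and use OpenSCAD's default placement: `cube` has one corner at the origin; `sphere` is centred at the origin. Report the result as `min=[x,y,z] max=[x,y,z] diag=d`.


min=[-4.000,-4.400,-14.300] max=[10.900,18.900,7.200] diag=35.031

A = translate([2.2, 1.8, -8.1]) cube([2.5, 10.9, 9.1]) → bbox [2.2,1.8,-8.1] .. [4.7,12.7,1]
B = sphere(r=6.2) → bbox [-6.2,-6.2,-6.2] .. [6.2,6.2,6.2]
lo = A.lo+B.lo = [2.2-6.2, 1.8-6.2, -8.1-6.2] = [-4.000,-4.400,-14.300]
hi = A.hi+B.hi = [4.7+6.2, 12.7+6.2, 1+6.2] = [10.900,18.900,7.200]
diag = √(14.9²+23.3²+21.5²) = √1227.15 = 35.031


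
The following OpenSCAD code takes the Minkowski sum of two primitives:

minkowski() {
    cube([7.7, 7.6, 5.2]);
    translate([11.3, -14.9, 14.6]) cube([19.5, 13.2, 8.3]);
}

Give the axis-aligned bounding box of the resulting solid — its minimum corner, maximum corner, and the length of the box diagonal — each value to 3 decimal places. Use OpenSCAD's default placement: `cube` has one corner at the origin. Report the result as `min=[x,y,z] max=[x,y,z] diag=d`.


min=[11.300,-14.900,14.600] max=[38.500,5.900,28.100] diag=36.807

A = translate([11.3, -14.9, 14.6]) cube([19.5, 13.2, 8.3]) → bbox [11.3,-14.9,14.6] .. [30.8,-1.7,22.9]
B = cube([7.7, 7.6, 5.2]) → bbox [0,0,0] .. [7.7,7.6,5.2]
lo = A.lo+B.lo = [11.3+0, -14.9+0, 14.6+0] = [11.300,-14.900,14.600]
hi = A.hi+B.hi = [30.8+7.7, -1.7+7.6, 22.9+5.2] = [38.500,5.900,28.100]
diag = √(27.2²+20.8²+13.5²) = √1354.73 = 36.807


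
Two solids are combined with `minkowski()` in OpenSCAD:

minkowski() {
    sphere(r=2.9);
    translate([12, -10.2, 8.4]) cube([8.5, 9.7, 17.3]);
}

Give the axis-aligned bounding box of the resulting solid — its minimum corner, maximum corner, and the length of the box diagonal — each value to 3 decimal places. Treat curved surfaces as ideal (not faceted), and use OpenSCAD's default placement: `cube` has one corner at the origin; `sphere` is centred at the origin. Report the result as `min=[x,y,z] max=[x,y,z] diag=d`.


min=[9.100,-13.100,5.500] max=[23.400,2.400,28.600] diag=31.279

A = translate([12, -10.2, 8.4]) cube([8.5, 9.7, 17.3]) → bbox [12,-10.2,8.4] .. [20.5,-0.5,25.7]
B = sphere(r=2.9) → bbox [-2.9,-2.9,-2.9] .. [2.9,2.9,2.9]
lo = A.lo+B.lo = [12-2.9, -10.2-2.9, 8.4-2.9] = [9.100,-13.100,5.500]
hi = A.hi+B.hi = [20.5+2.9, -0.5+2.9, 25.7+2.9] = [23.400,2.400,28.600]
diag = √(14.3²+15.5²+23.1²) = √978.35 = 31.279


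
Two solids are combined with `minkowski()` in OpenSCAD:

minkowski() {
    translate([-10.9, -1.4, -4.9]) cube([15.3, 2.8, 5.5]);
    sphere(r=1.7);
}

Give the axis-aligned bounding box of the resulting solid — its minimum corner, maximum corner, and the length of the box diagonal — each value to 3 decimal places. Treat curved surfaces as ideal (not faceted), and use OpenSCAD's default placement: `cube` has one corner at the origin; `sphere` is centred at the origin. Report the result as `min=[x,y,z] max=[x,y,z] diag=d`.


min=[-12.600,-3.100,-6.600] max=[6.100,3.100,2.300] diag=21.618

A = translate([-10.9, -1.4, -4.9]) cube([15.3, 2.8, 5.5]) → bbox [-10.9,-1.4,-4.9] .. [4.4,1.4,0.6]
B = sphere(r=1.7) → bbox [-1.7,-1.7,-1.7] .. [1.7,1.7,1.7]
lo = A.lo+B.lo = [-10.9-1.7, -1.4-1.7, -4.9-1.7] = [-12.600,-3.100,-6.600]
hi = A.hi+B.hi = [4.4+1.7, 1.4+1.7, 0.6+1.7] = [6.100,3.100,2.300]
diag = √(18.7²+6.2²+8.9²) = √467.34 = 21.618


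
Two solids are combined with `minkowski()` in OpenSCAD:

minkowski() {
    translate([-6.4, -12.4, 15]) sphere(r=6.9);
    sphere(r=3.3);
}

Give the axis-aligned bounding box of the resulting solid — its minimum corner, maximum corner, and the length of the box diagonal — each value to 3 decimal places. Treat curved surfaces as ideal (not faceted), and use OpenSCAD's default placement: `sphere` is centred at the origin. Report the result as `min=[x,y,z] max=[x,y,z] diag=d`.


min=[-16.600,-22.600,4.800] max=[3.800,-2.200,25.200] diag=35.334

A = translate([-6.4, -12.4, 15]) sphere(r=6.9) → bbox [-13.3,-19.3,8.1] .. [0.5,-5.5,21.9]
B = sphere(r=3.3) → bbox [-3.3,-3.3,-3.3] .. [3.3,3.3,3.3]
lo = A.lo+B.lo = [-13.3-3.3, -19.3-3.3, 8.1-3.3] = [-16.600,-22.600,4.800]
hi = A.hi+B.hi = [0.5+3.3, -5.5+3.3, 21.9+3.3] = [3.800,-2.200,25.200]
diag = √(20.4²+20.4²+20.4²) = √1248.48 = 35.334


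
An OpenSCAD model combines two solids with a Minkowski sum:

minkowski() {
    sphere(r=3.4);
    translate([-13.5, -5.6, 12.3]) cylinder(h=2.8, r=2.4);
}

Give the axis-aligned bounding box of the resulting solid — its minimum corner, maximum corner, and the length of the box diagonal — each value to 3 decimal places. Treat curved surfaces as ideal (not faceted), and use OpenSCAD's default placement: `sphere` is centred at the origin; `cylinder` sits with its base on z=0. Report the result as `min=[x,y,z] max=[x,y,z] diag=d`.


A = translate([-13.5, -5.6, 12.3]) cylinder(h=2.8, r=2.4) → bbox [-15.9,-8,12.3] .. [-11.1,-3.2,15.1]
B = sphere(r=3.4) → bbox [-3.4,-3.4,-3.4] .. [3.4,3.4,3.4]
lo = A.lo+B.lo = [-15.9-3.4, -8-3.4, 12.3-3.4] = [-19.300,-11.400,8.900]
hi = A.hi+B.hi = [-11.1+3.4, -3.2+3.4, 15.1+3.4] = [-7.700,0.200,18.500]
diag = √(11.6²+11.6²+9.6²) = √361.28 = 19.007

min=[-19.300,-11.400,8.900] max=[-7.700,0.200,18.500] diag=19.007


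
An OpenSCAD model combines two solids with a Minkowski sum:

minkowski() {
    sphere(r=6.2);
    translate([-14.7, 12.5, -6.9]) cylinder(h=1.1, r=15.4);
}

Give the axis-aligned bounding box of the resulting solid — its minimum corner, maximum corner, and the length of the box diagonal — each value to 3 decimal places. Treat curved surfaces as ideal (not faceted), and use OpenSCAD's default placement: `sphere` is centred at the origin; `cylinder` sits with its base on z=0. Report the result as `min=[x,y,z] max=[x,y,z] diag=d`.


min=[-36.300,-9.100,-13.100] max=[6.900,34.100,0.400] diag=62.568

A = translate([-14.7, 12.5, -6.9]) cylinder(h=1.1, r=15.4) → bbox [-30.1,-2.9,-6.9] .. [0.7,27.9,-5.8]
B = sphere(r=6.2) → bbox [-6.2,-6.2,-6.2] .. [6.2,6.2,6.2]
lo = A.lo+B.lo = [-30.1-6.2, -2.9-6.2, -6.9-6.2] = [-36.300,-9.100,-13.100]
hi = A.hi+B.hi = [0.7+6.2, 27.9+6.2, -5.8+6.2] = [6.900,34.100,0.400]
diag = √(43.2²+43.2²+13.5²) = √3914.73 = 62.568


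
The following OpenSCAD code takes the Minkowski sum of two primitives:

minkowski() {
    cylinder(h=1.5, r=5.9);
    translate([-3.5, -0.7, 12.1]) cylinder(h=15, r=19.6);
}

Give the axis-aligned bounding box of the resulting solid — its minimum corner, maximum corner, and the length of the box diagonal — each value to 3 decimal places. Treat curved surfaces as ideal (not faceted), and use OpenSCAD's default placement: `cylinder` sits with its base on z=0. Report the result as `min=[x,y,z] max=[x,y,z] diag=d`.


min=[-29.000,-26.200,12.100] max=[22.000,24.800,28.600] diag=73.988

A = translate([-3.5, -0.7, 12.1]) cylinder(h=15, r=19.6) → bbox [-23.1,-20.3,12.1] .. [16.1,18.9,27.1]
B = cylinder(h=1.5, r=5.9) → bbox [-5.9,-5.9,0] .. [5.9,5.9,1.5]
lo = A.lo+B.lo = [-23.1-5.9, -20.3-5.9, 12.1+0] = [-29.000,-26.200,12.100]
hi = A.hi+B.hi = [16.1+5.9, 18.9+5.9, 27.1+1.5] = [22.000,24.800,28.600]
diag = √(51²+51²+16.5²) = √5474.25 = 73.988


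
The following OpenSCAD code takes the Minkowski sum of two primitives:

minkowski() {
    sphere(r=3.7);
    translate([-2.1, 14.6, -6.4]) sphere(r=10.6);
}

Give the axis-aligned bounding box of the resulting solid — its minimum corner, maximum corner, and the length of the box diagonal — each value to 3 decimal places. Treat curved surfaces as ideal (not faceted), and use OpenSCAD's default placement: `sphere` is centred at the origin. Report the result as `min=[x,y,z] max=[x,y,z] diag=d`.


A = translate([-2.1, 14.6, -6.4]) sphere(r=10.6) → bbox [-12.7,4,-17] .. [8.5,25.2,4.2]
B = sphere(r=3.7) → bbox [-3.7,-3.7,-3.7] .. [3.7,3.7,3.7]
lo = A.lo+B.lo = [-12.7-3.7, 4-3.7, -17-3.7] = [-16.400,0.300,-20.700]
hi = A.hi+B.hi = [8.5+3.7, 25.2+3.7, 4.2+3.7] = [12.200,28.900,7.900]
diag = √(28.6²+28.6²+28.6²) = √2453.88 = 49.537

min=[-16.400,0.300,-20.700] max=[12.200,28.900,7.900] diag=49.537


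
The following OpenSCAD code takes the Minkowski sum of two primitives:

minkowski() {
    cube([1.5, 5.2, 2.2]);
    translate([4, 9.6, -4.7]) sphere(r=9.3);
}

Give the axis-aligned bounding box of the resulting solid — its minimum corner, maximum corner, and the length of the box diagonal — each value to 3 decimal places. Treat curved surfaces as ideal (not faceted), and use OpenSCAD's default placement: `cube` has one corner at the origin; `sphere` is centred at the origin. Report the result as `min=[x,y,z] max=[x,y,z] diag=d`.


min=[-5.300,0.300,-14.000] max=[14.800,24.100,6.800] diag=37.458

A = translate([4, 9.6, -4.7]) sphere(r=9.3) → bbox [-5.3,0.3,-14] .. [13.3,18.9,4.6]
B = cube([1.5, 5.2, 2.2]) → bbox [0,0,0] .. [1.5,5.2,2.2]
lo = A.lo+B.lo = [-5.3+0, 0.3+0, -14+0] = [-5.300,0.300,-14.000]
hi = A.hi+B.hi = [13.3+1.5, 18.9+5.2, 4.6+2.2] = [14.800,24.100,6.800]
diag = √(20.1²+23.8²+20.8²) = √1403.09 = 37.458


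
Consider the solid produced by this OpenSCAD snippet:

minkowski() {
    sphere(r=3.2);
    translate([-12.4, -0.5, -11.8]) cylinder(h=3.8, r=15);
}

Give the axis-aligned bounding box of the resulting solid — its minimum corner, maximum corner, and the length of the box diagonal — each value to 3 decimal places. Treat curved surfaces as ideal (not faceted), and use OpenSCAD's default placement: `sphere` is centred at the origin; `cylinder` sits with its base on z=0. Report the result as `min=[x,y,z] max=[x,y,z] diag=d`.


min=[-30.600,-18.700,-15.000] max=[5.800,17.700,-4.800] diag=52.478

A = translate([-12.4, -0.5, -11.8]) cylinder(h=3.8, r=15) → bbox [-27.4,-15.5,-11.8] .. [2.6,14.5,-8]
B = sphere(r=3.2) → bbox [-3.2,-3.2,-3.2] .. [3.2,3.2,3.2]
lo = A.lo+B.lo = [-27.4-3.2, -15.5-3.2, -11.8-3.2] = [-30.600,-18.700,-15.000]
hi = A.hi+B.hi = [2.6+3.2, 14.5+3.2, -8+3.2] = [5.800,17.700,-4.800]
diag = √(36.4²+36.4²+10.2²) = √2753.96 = 52.478


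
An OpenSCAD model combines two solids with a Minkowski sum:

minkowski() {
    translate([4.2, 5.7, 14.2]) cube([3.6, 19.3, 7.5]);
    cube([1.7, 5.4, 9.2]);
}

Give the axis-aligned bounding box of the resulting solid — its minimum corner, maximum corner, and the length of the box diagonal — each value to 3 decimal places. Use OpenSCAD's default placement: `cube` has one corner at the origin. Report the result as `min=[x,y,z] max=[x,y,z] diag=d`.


min=[4.200,5.700,14.200] max=[9.500,30.400,30.900] diag=30.283

A = translate([4.2, 5.7, 14.2]) cube([3.6, 19.3, 7.5]) → bbox [4.2,5.7,14.2] .. [7.8,25,21.7]
B = cube([1.7, 5.4, 9.2]) → bbox [0,0,0] .. [1.7,5.4,9.2]
lo = A.lo+B.lo = [4.2+0, 5.7+0, 14.2+0] = [4.200,5.700,14.200]
hi = A.hi+B.hi = [7.8+1.7, 25+5.4, 21.7+9.2] = [9.500,30.400,30.900]
diag = √(5.3²+24.7²+16.7²) = √917.07 = 30.283


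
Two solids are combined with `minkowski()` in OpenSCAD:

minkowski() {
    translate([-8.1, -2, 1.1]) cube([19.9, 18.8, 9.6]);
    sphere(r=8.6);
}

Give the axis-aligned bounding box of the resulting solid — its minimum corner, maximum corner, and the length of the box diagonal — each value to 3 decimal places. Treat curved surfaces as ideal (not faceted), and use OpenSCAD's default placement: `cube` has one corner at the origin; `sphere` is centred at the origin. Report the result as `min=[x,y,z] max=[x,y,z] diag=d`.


min=[-16.700,-10.600,-7.500] max=[20.400,25.400,19.300] diag=58.229

A = translate([-8.1, -2, 1.1]) cube([19.9, 18.8, 9.6]) → bbox [-8.1,-2,1.1] .. [11.8,16.8,10.7]
B = sphere(r=8.6) → bbox [-8.6,-8.6,-8.6] .. [8.6,8.6,8.6]
lo = A.lo+B.lo = [-8.1-8.6, -2-8.6, 1.1-8.6] = [-16.700,-10.600,-7.500]
hi = A.hi+B.hi = [11.8+8.6, 16.8+8.6, 10.7+8.6] = [20.400,25.400,19.300]
diag = √(37.1²+36²+26.8²) = √3390.65 = 58.229


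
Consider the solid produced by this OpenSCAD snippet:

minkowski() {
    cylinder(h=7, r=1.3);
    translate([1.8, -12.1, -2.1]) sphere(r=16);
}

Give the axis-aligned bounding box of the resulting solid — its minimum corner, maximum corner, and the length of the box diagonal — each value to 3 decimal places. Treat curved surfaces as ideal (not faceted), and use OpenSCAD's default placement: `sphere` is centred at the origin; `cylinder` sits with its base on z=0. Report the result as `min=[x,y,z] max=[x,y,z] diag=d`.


min=[-15.500,-29.400,-18.100] max=[19.100,5.200,20.900] diag=62.573

A = translate([1.8, -12.1, -2.1]) sphere(r=16) → bbox [-14.2,-28.1,-18.1] .. [17.8,3.9,13.9]
B = cylinder(h=7, r=1.3) → bbox [-1.3,-1.3,0] .. [1.3,1.3,7]
lo = A.lo+B.lo = [-14.2-1.3, -28.1-1.3, -18.1+0] = [-15.500,-29.400,-18.100]
hi = A.hi+B.hi = [17.8+1.3, 3.9+1.3, 13.9+7] = [19.100,5.200,20.900]
diag = √(34.6²+34.6²+39²) = √3915.32 = 62.573


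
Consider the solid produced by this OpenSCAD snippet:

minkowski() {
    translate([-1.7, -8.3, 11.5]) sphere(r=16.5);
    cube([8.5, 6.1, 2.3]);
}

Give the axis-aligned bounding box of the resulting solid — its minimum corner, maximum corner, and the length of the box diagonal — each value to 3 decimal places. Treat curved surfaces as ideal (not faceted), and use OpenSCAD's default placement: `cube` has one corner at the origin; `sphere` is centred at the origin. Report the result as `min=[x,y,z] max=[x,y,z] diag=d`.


min=[-18.200,-24.800,-5.000] max=[23.300,14.300,30.300] diag=67.061

A = translate([-1.7, -8.3, 11.5]) sphere(r=16.5) → bbox [-18.2,-24.8,-5] .. [14.8,8.2,28]
B = cube([8.5, 6.1, 2.3]) → bbox [0,0,0] .. [8.5,6.1,2.3]
lo = A.lo+B.lo = [-18.2+0, -24.8+0, -5+0] = [-18.200,-24.800,-5.000]
hi = A.hi+B.hi = [14.8+8.5, 8.2+6.1, 28+2.3] = [23.300,14.300,30.300]
diag = √(41.5²+39.1²+35.3²) = √4497.15 = 67.061


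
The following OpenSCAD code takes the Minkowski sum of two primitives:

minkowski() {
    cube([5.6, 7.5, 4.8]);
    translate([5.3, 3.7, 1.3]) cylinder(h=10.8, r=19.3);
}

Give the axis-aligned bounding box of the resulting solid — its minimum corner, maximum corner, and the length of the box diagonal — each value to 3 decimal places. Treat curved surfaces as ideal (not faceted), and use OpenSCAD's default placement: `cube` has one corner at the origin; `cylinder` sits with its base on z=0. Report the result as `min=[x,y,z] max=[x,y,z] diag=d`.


A = translate([5.3, 3.7, 1.3]) cylinder(h=10.8, r=19.3) → bbox [-14,-15.6,1.3] .. [24.6,23,12.1]
B = cube([5.6, 7.5, 4.8]) → bbox [0,0,0] .. [5.6,7.5,4.8]
lo = A.lo+B.lo = [-14+0, -15.6+0, 1.3+0] = [-14.000,-15.600,1.300]
hi = A.hi+B.hi = [24.6+5.6, 23+7.5, 12.1+4.8] = [30.200,30.500,16.900]
diag = √(44.2²+46.1²+15.6²) = √4322.21 = 65.744

min=[-14.000,-15.600,1.300] max=[30.200,30.500,16.900] diag=65.744


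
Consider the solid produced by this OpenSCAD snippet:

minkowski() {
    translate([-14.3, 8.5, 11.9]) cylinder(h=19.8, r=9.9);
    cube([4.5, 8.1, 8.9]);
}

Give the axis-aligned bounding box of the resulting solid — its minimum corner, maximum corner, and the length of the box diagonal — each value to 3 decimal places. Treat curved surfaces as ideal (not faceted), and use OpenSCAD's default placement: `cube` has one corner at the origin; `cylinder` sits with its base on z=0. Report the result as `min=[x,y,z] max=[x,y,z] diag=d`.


min=[-24.200,-1.400,11.900] max=[0.100,26.500,40.600] diag=46.825

A = translate([-14.3, 8.5, 11.9]) cylinder(h=19.8, r=9.9) → bbox [-24.2,-1.4,11.9] .. [-4.4,18.4,31.7]
B = cube([4.5, 8.1, 8.9]) → bbox [0,0,0] .. [4.5,8.1,8.9]
lo = A.lo+B.lo = [-24.2+0, -1.4+0, 11.9+0] = [-24.200,-1.400,11.900]
hi = A.hi+B.hi = [-4.4+4.5, 18.4+8.1, 31.7+8.9] = [0.100,26.500,40.600]
diag = √(24.3²+27.9²+28.7²) = √2192.59 = 46.825


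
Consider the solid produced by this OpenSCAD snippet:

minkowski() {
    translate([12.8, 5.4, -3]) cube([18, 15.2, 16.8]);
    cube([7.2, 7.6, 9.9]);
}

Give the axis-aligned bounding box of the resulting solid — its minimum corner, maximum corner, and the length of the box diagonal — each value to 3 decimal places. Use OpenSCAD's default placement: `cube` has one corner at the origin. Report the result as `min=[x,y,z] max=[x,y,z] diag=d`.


A = translate([12.8, 5.4, -3]) cube([18, 15.2, 16.8]) → bbox [12.8,5.4,-3] .. [30.8,20.6,13.8]
B = cube([7.2, 7.6, 9.9]) → bbox [0,0,0] .. [7.2,7.6,9.9]
lo = A.lo+B.lo = [12.8+0, 5.4+0, -3+0] = [12.800,5.400,-3.000]
hi = A.hi+B.hi = [30.8+7.2, 20.6+7.6, 13.8+9.9] = [38.000,28.200,23.700]
diag = √(25.2²+22.8²+26.7²) = √1867.77 = 43.218

min=[12.800,5.400,-3.000] max=[38.000,28.200,23.700] diag=43.218


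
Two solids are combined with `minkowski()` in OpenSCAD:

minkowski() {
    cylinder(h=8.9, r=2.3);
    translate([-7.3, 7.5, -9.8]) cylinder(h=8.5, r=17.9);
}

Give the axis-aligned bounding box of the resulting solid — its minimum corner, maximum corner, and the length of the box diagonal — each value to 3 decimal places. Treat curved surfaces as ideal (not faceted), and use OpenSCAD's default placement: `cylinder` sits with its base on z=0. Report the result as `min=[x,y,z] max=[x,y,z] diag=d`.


A = translate([-7.3, 7.5, -9.8]) cylinder(h=8.5, r=17.9) → bbox [-25.2,-10.4,-9.8] .. [10.6,25.4,-1.3]
B = cylinder(h=8.9, r=2.3) → bbox [-2.3,-2.3,0] .. [2.3,2.3,8.9]
lo = A.lo+B.lo = [-25.2-2.3, -10.4-2.3, -9.8+0] = [-27.500,-12.700,-9.800]
hi = A.hi+B.hi = [10.6+2.3, 25.4+2.3, -1.3+8.9] = [12.900,27.700,7.600]
diag = √(40.4²+40.4²+17.4²) = √3567.08 = 59.725

min=[-27.500,-12.700,-9.800] max=[12.900,27.700,7.600] diag=59.725


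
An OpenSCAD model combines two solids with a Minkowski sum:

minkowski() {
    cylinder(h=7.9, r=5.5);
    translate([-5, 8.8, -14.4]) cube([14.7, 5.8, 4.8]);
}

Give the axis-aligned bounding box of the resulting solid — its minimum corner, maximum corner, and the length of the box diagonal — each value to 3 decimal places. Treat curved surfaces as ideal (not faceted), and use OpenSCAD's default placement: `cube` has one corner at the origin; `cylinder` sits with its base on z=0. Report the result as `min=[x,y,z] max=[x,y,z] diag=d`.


A = translate([-5, 8.8, -14.4]) cube([14.7, 5.8, 4.8]) → bbox [-5,8.8,-14.4] .. [9.7,14.6,-9.6]
B = cylinder(h=7.9, r=5.5) → bbox [-5.5,-5.5,0] .. [5.5,5.5,7.9]
lo = A.lo+B.lo = [-5-5.5, 8.8-5.5, -14.4+0] = [-10.500,3.300,-14.400]
hi = A.hi+B.hi = [9.7+5.5, 14.6+5.5, -9.6+7.9] = [15.200,20.100,-1.700]
diag = √(25.7²+16.8²+12.7²) = √1104.02 = 33.227

min=[-10.500,3.300,-14.400] max=[15.200,20.100,-1.700] diag=33.227


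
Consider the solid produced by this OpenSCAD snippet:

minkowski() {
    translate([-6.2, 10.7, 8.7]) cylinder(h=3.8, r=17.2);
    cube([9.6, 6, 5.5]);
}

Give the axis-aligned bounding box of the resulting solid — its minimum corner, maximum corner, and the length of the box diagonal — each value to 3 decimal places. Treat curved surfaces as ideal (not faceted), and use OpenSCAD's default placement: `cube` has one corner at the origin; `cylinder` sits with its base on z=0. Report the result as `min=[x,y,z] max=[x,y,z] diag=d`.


min=[-23.400,-6.500,8.700] max=[20.600,33.900,18.000] diag=60.454

A = translate([-6.2, 10.7, 8.7]) cylinder(h=3.8, r=17.2) → bbox [-23.4,-6.5,8.7] .. [11,27.9,12.5]
B = cube([9.6, 6, 5.5]) → bbox [0,0,0] .. [9.6,6,5.5]
lo = A.lo+B.lo = [-23.4+0, -6.5+0, 8.7+0] = [-23.400,-6.500,8.700]
hi = A.hi+B.hi = [11+9.6, 27.9+6, 12.5+5.5] = [20.600,33.900,18.000]
diag = √(44²+40.4²+9.3²) = √3654.65 = 60.454


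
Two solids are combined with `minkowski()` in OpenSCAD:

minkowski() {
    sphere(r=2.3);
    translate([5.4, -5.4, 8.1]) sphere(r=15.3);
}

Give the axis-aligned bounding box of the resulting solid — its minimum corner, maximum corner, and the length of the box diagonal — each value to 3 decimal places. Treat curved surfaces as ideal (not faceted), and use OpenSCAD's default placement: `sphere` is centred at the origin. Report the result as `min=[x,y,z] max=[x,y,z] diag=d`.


min=[-12.200,-23.000,-9.500] max=[23.000,12.200,25.700] diag=60.968

A = translate([5.4, -5.4, 8.1]) sphere(r=15.3) → bbox [-9.9,-20.7,-7.2] .. [20.7,9.9,23.4]
B = sphere(r=2.3) → bbox [-2.3,-2.3,-2.3] .. [2.3,2.3,2.3]
lo = A.lo+B.lo = [-9.9-2.3, -20.7-2.3, -7.2-2.3] = [-12.200,-23.000,-9.500]
hi = A.hi+B.hi = [20.7+2.3, 9.9+2.3, 23.4+2.3] = [23.000,12.200,25.700]
diag = √(35.2²+35.2²+35.2²) = √3717.12 = 60.968


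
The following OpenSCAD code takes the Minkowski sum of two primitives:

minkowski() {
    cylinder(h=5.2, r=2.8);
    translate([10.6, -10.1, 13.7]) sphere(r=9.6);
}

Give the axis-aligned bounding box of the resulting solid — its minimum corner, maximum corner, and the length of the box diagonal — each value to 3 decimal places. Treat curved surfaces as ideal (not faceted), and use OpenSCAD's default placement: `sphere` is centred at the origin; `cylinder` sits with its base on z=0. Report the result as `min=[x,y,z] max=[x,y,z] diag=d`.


min=[-1.800,-22.500,4.100] max=[23.000,2.300,28.500] diag=42.725

A = translate([10.6, -10.1, 13.7]) sphere(r=9.6) → bbox [1,-19.7,4.1] .. [20.2,-0.5,23.3]
B = cylinder(h=5.2, r=2.8) → bbox [-2.8,-2.8,0] .. [2.8,2.8,5.2]
lo = A.lo+B.lo = [1-2.8, -19.7-2.8, 4.1+0] = [-1.800,-22.500,4.100]
hi = A.hi+B.hi = [20.2+2.8, -0.5+2.8, 23.3+5.2] = [23.000,2.300,28.500]
diag = √(24.8²+24.8²+24.4²) = √1825.44 = 42.725


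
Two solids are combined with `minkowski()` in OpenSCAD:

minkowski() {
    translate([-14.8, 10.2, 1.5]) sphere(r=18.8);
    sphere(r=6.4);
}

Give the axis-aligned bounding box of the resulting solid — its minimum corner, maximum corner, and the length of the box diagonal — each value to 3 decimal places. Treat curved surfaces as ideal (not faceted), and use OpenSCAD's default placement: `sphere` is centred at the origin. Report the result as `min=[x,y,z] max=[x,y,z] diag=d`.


A = translate([-14.8, 10.2, 1.5]) sphere(r=18.8) → bbox [-33.6,-8.6,-17.3] .. [4,29,20.3]
B = sphere(r=6.4) → bbox [-6.4,-6.4,-6.4] .. [6.4,6.4,6.4]
lo = A.lo+B.lo = [-33.6-6.4, -8.6-6.4, -17.3-6.4] = [-40.000,-15.000,-23.700]
hi = A.hi+B.hi = [4+6.4, 29+6.4, 20.3+6.4] = [10.400,35.400,26.700]
diag = √(50.4²+50.4²+50.4²) = √7620.48 = 87.295

min=[-40.000,-15.000,-23.700] max=[10.400,35.400,26.700] diag=87.295


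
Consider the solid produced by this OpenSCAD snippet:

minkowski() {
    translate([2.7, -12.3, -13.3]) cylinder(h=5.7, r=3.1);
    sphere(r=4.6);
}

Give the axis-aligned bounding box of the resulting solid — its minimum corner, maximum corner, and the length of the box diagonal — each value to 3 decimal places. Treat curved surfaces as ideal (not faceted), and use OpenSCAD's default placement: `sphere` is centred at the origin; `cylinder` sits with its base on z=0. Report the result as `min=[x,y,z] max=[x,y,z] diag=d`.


min=[-5.000,-20.000,-17.900] max=[10.400,-4.600,-3.000] diag=26.388

A = translate([2.7, -12.3, -13.3]) cylinder(h=5.7, r=3.1) → bbox [-0.4,-15.4,-13.3] .. [5.8,-9.2,-7.6]
B = sphere(r=4.6) → bbox [-4.6,-4.6,-4.6] .. [4.6,4.6,4.6]
lo = A.lo+B.lo = [-0.4-4.6, -15.4-4.6, -13.3-4.6] = [-5.000,-20.000,-17.900]
hi = A.hi+B.hi = [5.8+4.6, -9.2+4.6, -7.6+4.6] = [10.400,-4.600,-3.000]
diag = √(15.4²+15.4²+14.9²) = √696.33 = 26.388


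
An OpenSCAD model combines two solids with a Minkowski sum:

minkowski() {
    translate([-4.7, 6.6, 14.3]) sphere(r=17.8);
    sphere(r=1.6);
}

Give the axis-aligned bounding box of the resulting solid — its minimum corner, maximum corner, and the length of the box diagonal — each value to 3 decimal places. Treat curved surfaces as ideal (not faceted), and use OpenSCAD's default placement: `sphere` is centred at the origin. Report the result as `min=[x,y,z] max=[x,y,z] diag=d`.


A = translate([-4.7, 6.6, 14.3]) sphere(r=17.8) → bbox [-22.5,-11.2,-3.5] .. [13.1,24.4,32.1]
B = sphere(r=1.6) → bbox [-1.6,-1.6,-1.6] .. [1.6,1.6,1.6]
lo = A.lo+B.lo = [-22.5-1.6, -11.2-1.6, -3.5-1.6] = [-24.100,-12.800,-5.100]
hi = A.hi+B.hi = [13.1+1.6, 24.4+1.6, 32.1+1.6] = [14.700,26.000,33.700]
diag = √(38.8²+38.8²+38.8²) = √4516.32 = 67.204

min=[-24.100,-12.800,-5.100] max=[14.700,26.000,33.700] diag=67.204


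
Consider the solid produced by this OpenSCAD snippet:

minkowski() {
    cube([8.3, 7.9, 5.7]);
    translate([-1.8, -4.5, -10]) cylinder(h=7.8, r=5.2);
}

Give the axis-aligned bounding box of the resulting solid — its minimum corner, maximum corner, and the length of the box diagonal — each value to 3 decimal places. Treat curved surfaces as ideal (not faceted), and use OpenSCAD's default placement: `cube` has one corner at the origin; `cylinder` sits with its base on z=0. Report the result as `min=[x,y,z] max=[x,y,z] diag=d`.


A = translate([-1.8, -4.5, -10]) cylinder(h=7.8, r=5.2) → bbox [-7,-9.7,-10] .. [3.4,0.7,-2.2]
B = cube([8.3, 7.9, 5.7]) → bbox [0,0,0] .. [8.3,7.9,5.7]
lo = A.lo+B.lo = [-7+0, -9.7+0, -10+0] = [-7.000,-9.700,-10.000]
hi = A.hi+B.hi = [3.4+8.3, 0.7+7.9, -2.2+5.7] = [11.700,8.600,3.500]
diag = √(18.7²+18.3²+13.5²) = √866.83 = 29.442

min=[-7.000,-9.700,-10.000] max=[11.700,8.600,3.500] diag=29.442


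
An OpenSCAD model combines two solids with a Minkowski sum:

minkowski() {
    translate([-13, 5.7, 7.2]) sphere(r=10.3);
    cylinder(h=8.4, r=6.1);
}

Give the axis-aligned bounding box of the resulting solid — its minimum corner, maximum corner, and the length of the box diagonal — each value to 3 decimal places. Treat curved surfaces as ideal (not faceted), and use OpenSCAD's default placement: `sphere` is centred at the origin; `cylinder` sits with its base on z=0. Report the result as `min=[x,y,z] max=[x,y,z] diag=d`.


min=[-29.400,-10.700,-3.100] max=[3.400,22.100,25.900] diag=54.705

A = translate([-13, 5.7, 7.2]) sphere(r=10.3) → bbox [-23.3,-4.6,-3.1] .. [-2.7,16,17.5]
B = cylinder(h=8.4, r=6.1) → bbox [-6.1,-6.1,0] .. [6.1,6.1,8.4]
lo = A.lo+B.lo = [-23.3-6.1, -4.6-6.1, -3.1+0] = [-29.400,-10.700,-3.100]
hi = A.hi+B.hi = [-2.7+6.1, 16+6.1, 17.5+8.4] = [3.400,22.100,25.900]
diag = √(32.8²+32.8²+29²) = √2992.68 = 54.705


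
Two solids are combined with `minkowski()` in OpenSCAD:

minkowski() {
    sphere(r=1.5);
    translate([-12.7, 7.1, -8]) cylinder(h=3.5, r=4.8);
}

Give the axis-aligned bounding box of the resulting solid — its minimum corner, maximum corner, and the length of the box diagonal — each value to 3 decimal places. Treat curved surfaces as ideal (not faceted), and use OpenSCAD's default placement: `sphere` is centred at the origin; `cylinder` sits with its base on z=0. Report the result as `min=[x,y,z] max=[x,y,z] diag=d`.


min=[-19.000,0.800,-9.500] max=[-6.400,13.400,-3.000] diag=18.968

A = translate([-12.7, 7.1, -8]) cylinder(h=3.5, r=4.8) → bbox [-17.5,2.3,-8] .. [-7.9,11.9,-4.5]
B = sphere(r=1.5) → bbox [-1.5,-1.5,-1.5] .. [1.5,1.5,1.5]
lo = A.lo+B.lo = [-17.5-1.5, 2.3-1.5, -8-1.5] = [-19.000,0.800,-9.500]
hi = A.hi+B.hi = [-7.9+1.5, 11.9+1.5, -4.5+1.5] = [-6.400,13.400,-3.000]
diag = √(12.6²+12.6²+6.5²) = √359.77 = 18.968
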